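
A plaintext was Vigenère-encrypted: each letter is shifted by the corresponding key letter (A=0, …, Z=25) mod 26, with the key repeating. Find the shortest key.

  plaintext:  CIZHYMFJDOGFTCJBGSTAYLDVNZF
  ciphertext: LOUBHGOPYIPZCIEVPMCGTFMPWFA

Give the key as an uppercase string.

  i= 0: L-C =  9 → J
  i= 1: O-I =  6 → G
  i= 2: U-Z = 21 → V
  i= 3: B-H = 20 → U
  i= 4: H-Y =  9 → J
  i= 5: G-M = 20 → U
  i= 6: O-F =  9 → J
  i= 7: P-J =  6 → G
  i= 8: Y-D = 21 → V
  i= 9: I-O = 20 → U
  i=10: P-G =  9 → J
  i=11: Z-F = 20 → U
  i=12: C-T =  9 → J
  i=13: I-C =  6 → G
  i=14: E-J = 21 → V
  i=15: V-B = 20 → U
  i=16: P-G =  9 → J
  i=17: M-S = 20 → U
  i=18: C-T =  9 → J
  i=19: G-A =  6 → G
  i=20: T-Y = 21 → V
  i=21: F-L = 20 → U
  i=22: M-D =  9 → J
  i=23: P-V = 20 → U
  i=24: W-N =  9 → J
  i=25: F-Z =  6 → G
  i=26: A-F = 21 → V
  shifts repeat with period 6: JGVUJU

JGVUJU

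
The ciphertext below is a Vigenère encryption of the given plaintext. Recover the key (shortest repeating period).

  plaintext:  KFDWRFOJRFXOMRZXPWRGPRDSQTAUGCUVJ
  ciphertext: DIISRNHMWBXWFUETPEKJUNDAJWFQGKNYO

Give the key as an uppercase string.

TDFWAI

  i= 0: D-K = 19 → T
  i= 1: I-F =  3 → D
  i= 2: I-D =  5 → F
  i= 3: S-W = 22 → W
  i= 4: R-R =  0 → A
  i= 5: N-F =  8 → I
  i= 6: H-O = 19 → T
  i= 7: M-J =  3 → D
  i= 8: W-R =  5 → F
  i= 9: B-F = 22 → W
  i=10: X-X =  0 → A
  i=11: W-O =  8 → I
  i=12: F-M = 19 → T
  i=13: U-R =  3 → D
  i=14: E-Z =  5 → F
  i=15: T-X = 22 → W
  i=16: P-P =  0 → A
  i=17: E-W =  8 → I
  i=18: K-R = 19 → T
  i=19: J-G =  3 → D
  i=20: U-P =  5 → F
  i=21: N-R = 22 → W
  i=22: D-D =  0 → A
  i=23: A-S =  8 → I
  i=24: J-Q = 19 → T
  i=25: W-T =  3 → D
  i=26: F-A =  5 → F
  i=27: Q-U = 22 → W
  i=28: G-G =  0 → A
  i=29: K-C =  8 → I
  i=30: N-U = 19 → T
  i=31: Y-V =  3 → D
  i=32: O-J =  5 → F
  shifts repeat with period 6: TDFWAI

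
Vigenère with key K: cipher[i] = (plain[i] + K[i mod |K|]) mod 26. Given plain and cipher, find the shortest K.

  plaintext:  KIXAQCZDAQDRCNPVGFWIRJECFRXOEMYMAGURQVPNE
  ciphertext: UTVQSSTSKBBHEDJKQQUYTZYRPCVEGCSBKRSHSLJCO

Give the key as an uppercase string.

KLYQCQUP

  i= 0: U-K = 10 → K
  i= 1: T-I = 11 → L
  i= 2: V-X = 24 → Y
  i= 3: Q-A = 16 → Q
  i= 4: S-Q =  2 → C
  i= 5: S-C = 16 → Q
  i= 6: T-Z = 20 → U
  i= 7: S-D = 15 → P
  i= 8: K-A = 10 → K
  i= 9: B-Q = 11 → L
  i=10: B-D = 24 → Y
  i=11: H-R = 16 → Q
  i=12: E-C =  2 → C
  i=13: D-N = 16 → Q
  i=14: J-P = 20 → U
  i=15: K-V = 15 → P
  i=16: Q-G = 10 → K
  i=17: Q-F = 11 → L
  i=18: U-W = 24 → Y
  i=19: Y-I = 16 → Q
  i=20: T-R =  2 → C
  i=21: Z-J = 16 → Q
  i=22: Y-E = 20 → U
  i=23: R-C = 15 → P
  i=24: P-F = 10 → K
  i=25: C-R = 11 → L
  i=26: V-X = 24 → Y
  i=27: E-O = 16 → Q
  i=28: G-E =  2 → C
  i=29: C-M = 16 → Q
  i=30: S-Y = 20 → U
  i=31: B-M = 15 → P
  i=32: K-A = 10 → K
  i=33: R-G = 11 → L
  i=34: S-U = 24 → Y
  i=35: H-R = 16 → Q
  i=36: S-Q =  2 → C
  i=37: L-V = 16 → Q
  i=38: J-P = 20 → U
  i=39: C-N = 15 → P
  i=40: O-E = 10 → K
  shifts repeat with period 8: KLYQCQUP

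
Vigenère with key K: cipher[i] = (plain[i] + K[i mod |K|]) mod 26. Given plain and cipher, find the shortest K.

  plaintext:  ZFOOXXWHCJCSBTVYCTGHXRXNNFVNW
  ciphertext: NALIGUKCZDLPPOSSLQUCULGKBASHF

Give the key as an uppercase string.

  i= 0: N-Z = 14 → O
  i= 1: A-F = 21 → V
  i= 2: L-O = 23 → X
  i= 3: I-O = 20 → U
  i= 4: G-X =  9 → J
  i= 5: U-X = 23 → X
  i= 6: K-W = 14 → O
  i= 7: C-H = 21 → V
  i= 8: Z-C = 23 → X
  i= 9: D-J = 20 → U
  i=10: L-C =  9 → J
  i=11: P-S = 23 → X
  i=12: P-B = 14 → O
  i=13: O-T = 21 → V
  i=14: S-V = 23 → X
  i=15: S-Y = 20 → U
  i=16: L-C =  9 → J
  i=17: Q-T = 23 → X
  i=18: U-G = 14 → O
  i=19: C-H = 21 → V
  i=20: U-X = 23 → X
  i=21: L-R = 20 → U
  i=22: G-X =  9 → J
  i=23: K-N = 23 → X
  i=24: B-N = 14 → O
  i=25: A-F = 21 → V
  i=26: S-V = 23 → X
  i=27: H-N = 20 → U
  i=28: F-W =  9 → J
  shifts repeat with period 6: OVXUJX

OVXUJX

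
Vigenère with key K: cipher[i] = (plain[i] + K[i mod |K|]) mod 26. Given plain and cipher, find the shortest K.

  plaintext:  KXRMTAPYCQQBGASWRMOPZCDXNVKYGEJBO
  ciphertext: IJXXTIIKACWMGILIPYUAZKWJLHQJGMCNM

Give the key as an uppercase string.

  i= 0: I-K = 24 → Y
  i= 1: J-X = 12 → M
  i= 2: X-R =  6 → G
  i= 3: X-M = 11 → L
  i= 4: T-T =  0 → A
  i= 5: I-A =  8 → I
  i= 6: I-P = 19 → T
  i= 7: K-Y = 12 → M
  i= 8: A-C = 24 → Y
  i= 9: C-Q = 12 → M
  i=10: W-Q =  6 → G
  i=11: M-B = 11 → L
  i=12: G-G =  0 → A
  i=13: I-A =  8 → I
  i=14: L-S = 19 → T
  i=15: I-W = 12 → M
  i=16: P-R = 24 → Y
  i=17: Y-M = 12 → M
  i=18: U-O =  6 → G
  i=19: A-P = 11 → L
  i=20: Z-Z =  0 → A
  i=21: K-C =  8 → I
  i=22: W-D = 19 → T
  i=23: J-X = 12 → M
  i=24: L-N = 24 → Y
  i=25: H-V = 12 → M
  i=26: Q-K =  6 → G
  i=27: J-Y = 11 → L
  i=28: G-G =  0 → A
  i=29: M-E =  8 → I
  i=30: C-J = 19 → T
  i=31: N-B = 12 → M
  i=32: M-O = 24 → Y
  shifts repeat with period 8: YMGLAITM

YMGLAITM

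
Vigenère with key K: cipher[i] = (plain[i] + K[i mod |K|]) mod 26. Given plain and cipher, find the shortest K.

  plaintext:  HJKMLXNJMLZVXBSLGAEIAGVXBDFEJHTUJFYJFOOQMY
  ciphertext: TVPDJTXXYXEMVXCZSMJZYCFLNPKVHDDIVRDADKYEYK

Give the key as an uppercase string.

MMFRYWKO

  i= 0: T-H = 12 → M
  i= 1: V-J = 12 → M
  i= 2: P-K =  5 → F
  i= 3: D-M = 17 → R
  i= 4: J-L = 24 → Y
  i= 5: T-X = 22 → W
  i= 6: X-N = 10 → K
  i= 7: X-J = 14 → O
  i= 8: Y-M = 12 → M
  i= 9: X-L = 12 → M
  i=10: E-Z =  5 → F
  i=11: M-V = 17 → R
  i=12: V-X = 24 → Y
  i=13: X-B = 22 → W
  i=14: C-S = 10 → K
  i=15: Z-L = 14 → O
  i=16: S-G = 12 → M
  i=17: M-A = 12 → M
  i=18: J-E =  5 → F
  i=19: Z-I = 17 → R
  i=20: Y-A = 24 → Y
  i=21: C-G = 22 → W
  i=22: F-V = 10 → K
  i=23: L-X = 14 → O
  i=24: N-B = 12 → M
  i=25: P-D = 12 → M
  i=26: K-F =  5 → F
  i=27: V-E = 17 → R
  i=28: H-J = 24 → Y
  i=29: D-H = 22 → W
  i=30: D-T = 10 → K
  i=31: I-U = 14 → O
  i=32: V-J = 12 → M
  i=33: R-F = 12 → M
  i=34: D-Y =  5 → F
  i=35: A-J = 17 → R
  i=36: D-F = 24 → Y
  i=37: K-O = 22 → W
  i=38: Y-O = 10 → K
  i=39: E-Q = 14 → O
  i=40: Y-M = 12 → M
  i=41: K-Y = 12 → M
  shifts repeat with period 8: MMFRYWKO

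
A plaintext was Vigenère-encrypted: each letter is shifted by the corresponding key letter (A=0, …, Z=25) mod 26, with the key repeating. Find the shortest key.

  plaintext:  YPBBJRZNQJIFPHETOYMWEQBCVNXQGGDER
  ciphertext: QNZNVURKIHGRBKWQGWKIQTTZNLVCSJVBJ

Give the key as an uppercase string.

SYYMMDSX

  i= 0: Q-Y = 18 → S
  i= 1: N-P = 24 → Y
  i= 2: Z-B = 24 → Y
  i= 3: N-B = 12 → M
  i= 4: V-J = 12 → M
  i= 5: U-R =  3 → D
  i= 6: R-Z = 18 → S
  i= 7: K-N = 23 → X
  i= 8: I-Q = 18 → S
  i= 9: H-J = 24 → Y
  i=10: G-I = 24 → Y
  i=11: R-F = 12 → M
  i=12: B-P = 12 → M
  i=13: K-H =  3 → D
  i=14: W-E = 18 → S
  i=15: Q-T = 23 → X
  i=16: G-O = 18 → S
  i=17: W-Y = 24 → Y
  i=18: K-M = 24 → Y
  i=19: I-W = 12 → M
  i=20: Q-E = 12 → M
  i=21: T-Q =  3 → D
  i=22: T-B = 18 → S
  i=23: Z-C = 23 → X
  i=24: N-V = 18 → S
  i=25: L-N = 24 → Y
  i=26: V-X = 24 → Y
  i=27: C-Q = 12 → M
  i=28: S-G = 12 → M
  i=29: J-G =  3 → D
  i=30: V-D = 18 → S
  i=31: B-E = 23 → X
  i=32: J-R = 18 → S
  shifts repeat with period 8: SYYMMDSX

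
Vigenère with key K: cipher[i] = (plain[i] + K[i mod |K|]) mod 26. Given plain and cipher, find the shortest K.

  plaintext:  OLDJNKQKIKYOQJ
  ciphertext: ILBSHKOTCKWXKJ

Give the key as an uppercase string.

UAYJ

  i= 0: I-O = 20 → U
  i= 1: L-L =  0 → A
  i= 2: B-D = 24 → Y
  i= 3: S-J =  9 → J
  i= 4: H-N = 20 → U
  i= 5: K-K =  0 → A
  i= 6: O-Q = 24 → Y
  i= 7: T-K =  9 → J
  i= 8: C-I = 20 → U
  i= 9: K-K =  0 → A
  i=10: W-Y = 24 → Y
  i=11: X-O =  9 → J
  i=12: K-Q = 20 → U
  i=13: J-J =  0 → A
  shifts repeat with period 4: UAYJ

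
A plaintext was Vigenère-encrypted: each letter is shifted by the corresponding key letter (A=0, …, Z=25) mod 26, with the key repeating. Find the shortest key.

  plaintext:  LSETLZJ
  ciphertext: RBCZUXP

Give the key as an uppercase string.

GJY

  i= 0: R-L =  6 → G
  i= 1: B-S =  9 → J
  i= 2: C-E = 24 → Y
  i= 3: Z-T =  6 → G
  i= 4: U-L =  9 → J
  i= 5: X-Z = 24 → Y
  i= 6: P-J =  6 → G
  shifts repeat with period 3: GJY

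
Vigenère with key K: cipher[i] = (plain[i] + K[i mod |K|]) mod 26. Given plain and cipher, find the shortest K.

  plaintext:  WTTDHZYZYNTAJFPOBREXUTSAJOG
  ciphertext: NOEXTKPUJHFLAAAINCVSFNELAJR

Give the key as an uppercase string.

RVLUML

  i= 0: N-W = 17 → R
  i= 1: O-T = 21 → V
  i= 2: E-T = 11 → L
  i= 3: X-D = 20 → U
  i= 4: T-H = 12 → M
  i= 5: K-Z = 11 → L
  i= 6: P-Y = 17 → R
  i= 7: U-Z = 21 → V
  i= 8: J-Y = 11 → L
  i= 9: H-N = 20 → U
  i=10: F-T = 12 → M
  i=11: L-A = 11 → L
  i=12: A-J = 17 → R
  i=13: A-F = 21 → V
  i=14: A-P = 11 → L
  i=15: I-O = 20 → U
  i=16: N-B = 12 → M
  i=17: C-R = 11 → L
  i=18: V-E = 17 → R
  i=19: S-X = 21 → V
  i=20: F-U = 11 → L
  i=21: N-T = 20 → U
  i=22: E-S = 12 → M
  i=23: L-A = 11 → L
  i=24: A-J = 17 → R
  i=25: J-O = 21 → V
  i=26: R-G = 11 → L
  shifts repeat with period 6: RVLUML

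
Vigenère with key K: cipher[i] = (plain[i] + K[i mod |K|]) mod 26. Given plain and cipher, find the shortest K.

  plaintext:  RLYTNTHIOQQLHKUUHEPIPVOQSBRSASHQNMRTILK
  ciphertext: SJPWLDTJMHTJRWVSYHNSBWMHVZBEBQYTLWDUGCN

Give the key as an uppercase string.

BYRDYKM

  i= 0: S-R =  1 → B
  i= 1: J-L = 24 → Y
  i= 2: P-Y = 17 → R
  i= 3: W-T =  3 → D
  i= 4: L-N = 24 → Y
  i= 5: D-T = 10 → K
  i= 6: T-H = 12 → M
  i= 7: J-I =  1 → B
  i= 8: M-O = 24 → Y
  i= 9: H-Q = 17 → R
  i=10: T-Q =  3 → D
  i=11: J-L = 24 → Y
  i=12: R-H = 10 → K
  i=13: W-K = 12 → M
  i=14: V-U =  1 → B
  i=15: S-U = 24 → Y
  i=16: Y-H = 17 → R
  i=17: H-E =  3 → D
  i=18: N-P = 24 → Y
  i=19: S-I = 10 → K
  i=20: B-P = 12 → M
  i=21: W-V =  1 → B
  i=22: M-O = 24 → Y
  i=23: H-Q = 17 → R
  i=24: V-S =  3 → D
  i=25: Z-B = 24 → Y
  i=26: B-R = 10 → K
  i=27: E-S = 12 → M
  i=28: B-A =  1 → B
  i=29: Q-S = 24 → Y
  i=30: Y-H = 17 → R
  i=31: T-Q =  3 → D
  i=32: L-N = 24 → Y
  i=33: W-M = 10 → K
  i=34: D-R = 12 → M
  i=35: U-T =  1 → B
  i=36: G-I = 24 → Y
  i=37: C-L = 17 → R
  i=38: N-K =  3 → D
  shifts repeat with period 7: BYRDYKM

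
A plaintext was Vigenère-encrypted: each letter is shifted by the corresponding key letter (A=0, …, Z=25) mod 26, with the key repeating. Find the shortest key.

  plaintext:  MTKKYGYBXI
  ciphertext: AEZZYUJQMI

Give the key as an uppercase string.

OLPPA

  i= 0: A-M = 14 → O
  i= 1: E-T = 11 → L
  i= 2: Z-K = 15 → P
  i= 3: Z-K = 15 → P
  i= 4: Y-Y =  0 → A
  i= 5: U-G = 14 → O
  i= 6: J-Y = 11 → L
  i= 7: Q-B = 15 → P
  i= 8: M-X = 15 → P
  i= 9: I-I =  0 → A
  shifts repeat with period 5: OLPPA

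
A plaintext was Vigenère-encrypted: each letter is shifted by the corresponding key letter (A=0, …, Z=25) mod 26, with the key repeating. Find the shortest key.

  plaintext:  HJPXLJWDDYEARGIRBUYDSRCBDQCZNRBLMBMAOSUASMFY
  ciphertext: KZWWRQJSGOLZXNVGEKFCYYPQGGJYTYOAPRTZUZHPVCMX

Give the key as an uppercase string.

DQHZGHNP

  i= 0: K-H =  3 → D
  i= 1: Z-J = 16 → Q
  i= 2: W-P =  7 → H
  i= 3: W-X = 25 → Z
  i= 4: R-L =  6 → G
  i= 5: Q-J =  7 → H
  i= 6: J-W = 13 → N
  i= 7: S-D = 15 → P
  i= 8: G-D =  3 → D
  i= 9: O-Y = 16 → Q
  i=10: L-E =  7 → H
  i=11: Z-A = 25 → Z
  i=12: X-R =  6 → G
  i=13: N-G =  7 → H
  i=14: V-I = 13 → N
  i=15: G-R = 15 → P
  i=16: E-B =  3 → D
  i=17: K-U = 16 → Q
  i=18: F-Y =  7 → H
  i=19: C-D = 25 → Z
  i=20: Y-S =  6 → G
  i=21: Y-R =  7 → H
  i=22: P-C = 13 → N
  i=23: Q-B = 15 → P
  i=24: G-D =  3 → D
  i=25: G-Q = 16 → Q
  i=26: J-C =  7 → H
  i=27: Y-Z = 25 → Z
  i=28: T-N =  6 → G
  i=29: Y-R =  7 → H
  i=30: O-B = 13 → N
  i=31: A-L = 15 → P
  i=32: P-M =  3 → D
  i=33: R-B = 16 → Q
  i=34: T-M =  7 → H
  i=35: Z-A = 25 → Z
  i=36: U-O =  6 → G
  i=37: Z-S =  7 → H
  i=38: H-U = 13 → N
  i=39: P-A = 15 → P
  i=40: V-S =  3 → D
  i=41: C-M = 16 → Q
  i=42: M-F =  7 → H
  i=43: X-Y = 25 → Z
  shifts repeat with period 8: DQHZGHNP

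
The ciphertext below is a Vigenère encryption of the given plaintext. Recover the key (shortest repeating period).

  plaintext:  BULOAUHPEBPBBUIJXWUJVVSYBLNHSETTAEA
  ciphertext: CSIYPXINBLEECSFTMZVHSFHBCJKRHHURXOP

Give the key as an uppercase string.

BYXKPD

  i= 0: C-B =  1 → B
  i= 1: S-U = 24 → Y
  i= 2: I-L = 23 → X
  i= 3: Y-O = 10 → K
  i= 4: P-A = 15 → P
  i= 5: X-U =  3 → D
  i= 6: I-H =  1 → B
  i= 7: N-P = 24 → Y
  i= 8: B-E = 23 → X
  i= 9: L-B = 10 → K
  i=10: E-P = 15 → P
  i=11: E-B =  3 → D
  i=12: C-B =  1 → B
  i=13: S-U = 24 → Y
  i=14: F-I = 23 → X
  i=15: T-J = 10 → K
  i=16: M-X = 15 → P
  i=17: Z-W =  3 → D
  i=18: V-U =  1 → B
  i=19: H-J = 24 → Y
  i=20: S-V = 23 → X
  i=21: F-V = 10 → K
  i=22: H-S = 15 → P
  i=23: B-Y =  3 → D
  i=24: C-B =  1 → B
  i=25: J-L = 24 → Y
  i=26: K-N = 23 → X
  i=27: R-H = 10 → K
  i=28: H-S = 15 → P
  i=29: H-E =  3 → D
  i=30: U-T =  1 → B
  i=31: R-T = 24 → Y
  i=32: X-A = 23 → X
  i=33: O-E = 10 → K
  i=34: P-A = 15 → P
  shifts repeat with period 6: BYXKPD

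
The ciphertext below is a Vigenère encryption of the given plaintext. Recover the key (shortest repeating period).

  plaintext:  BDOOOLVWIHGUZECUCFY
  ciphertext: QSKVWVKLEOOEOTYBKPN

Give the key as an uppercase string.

  i= 0: Q-B = 15 → P
  i= 1: S-D = 15 → P
  i= 2: K-O = 22 → W
  i= 3: V-O =  7 → H
  i= 4: W-O =  8 → I
  i= 5: V-L = 10 → K
  i= 6: K-V = 15 → P
  i= 7: L-W = 15 → P
  i= 8: E-I = 22 → W
  i= 9: O-H =  7 → H
  i=10: O-G =  8 → I
  i=11: E-U = 10 → K
  i=12: O-Z = 15 → P
  i=13: T-E = 15 → P
  i=14: Y-C = 22 → W
  i=15: B-U =  7 → H
  i=16: K-C =  8 → I
  i=17: P-F = 10 → K
  i=18: N-Y = 15 → P
  shifts repeat with period 6: PPWHIK

PPWHIK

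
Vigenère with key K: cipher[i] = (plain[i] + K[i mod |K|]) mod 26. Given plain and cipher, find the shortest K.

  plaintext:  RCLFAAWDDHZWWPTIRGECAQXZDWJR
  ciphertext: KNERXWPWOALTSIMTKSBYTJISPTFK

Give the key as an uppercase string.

  i= 0: K-R = 19 → T
  i= 1: N-C = 11 → L
  i= 2: E-L = 19 → T
  i= 3: R-F = 12 → M
  i= 4: X-A = 23 → X
  i= 5: W-A = 22 → W
  i= 6: P-W = 19 → T
  i= 7: W-D = 19 → T
  i= 8: O-D = 11 → L
  i= 9: A-H = 19 → T
  i=10: L-Z = 12 → M
  i=11: T-W = 23 → X
  i=12: S-W = 22 → W
  i=13: I-P = 19 → T
  i=14: M-T = 19 → T
  i=15: T-I = 11 → L
  i=16: K-R = 19 → T
  i=17: S-G = 12 → M
  i=18: B-E = 23 → X
  i=19: Y-C = 22 → W
  i=20: T-A = 19 → T
  i=21: J-Q = 19 → T
  i=22: I-X = 11 → L
  i=23: S-Z = 19 → T
  i=24: P-D = 12 → M
  i=25: T-W = 23 → X
  i=26: F-J = 22 → W
  i=27: K-R = 19 → T
  shifts repeat with period 7: TLTMXWT

TLTMXWT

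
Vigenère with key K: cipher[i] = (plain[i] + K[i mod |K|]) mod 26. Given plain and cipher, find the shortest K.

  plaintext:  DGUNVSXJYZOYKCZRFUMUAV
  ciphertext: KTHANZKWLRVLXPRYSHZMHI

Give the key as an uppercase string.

HNNNS

  i= 0: K-D =  7 → H
  i= 1: T-G = 13 → N
  i= 2: H-U = 13 → N
  i= 3: A-N = 13 → N
  i= 4: N-V = 18 → S
  i= 5: Z-S =  7 → H
  i= 6: K-X = 13 → N
  i= 7: W-J = 13 → N
  i= 8: L-Y = 13 → N
  i= 9: R-Z = 18 → S
  i=10: V-O =  7 → H
  i=11: L-Y = 13 → N
  i=12: X-K = 13 → N
  i=13: P-C = 13 → N
  i=14: R-Z = 18 → S
  i=15: Y-R =  7 → H
  i=16: S-F = 13 → N
  i=17: H-U = 13 → N
  i=18: Z-M = 13 → N
  i=19: M-U = 18 → S
  i=20: H-A =  7 → H
  i=21: I-V = 13 → N
  shifts repeat with period 5: HNNNS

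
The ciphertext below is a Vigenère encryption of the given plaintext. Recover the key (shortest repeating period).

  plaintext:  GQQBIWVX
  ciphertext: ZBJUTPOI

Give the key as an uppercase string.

TLT

  i= 0: Z-G = 19 → T
  i= 1: B-Q = 11 → L
  i= 2: J-Q = 19 → T
  i= 3: U-B = 19 → T
  i= 4: T-I = 11 → L
  i= 5: P-W = 19 → T
  i= 6: O-V = 19 → T
  i= 7: I-X = 11 → L
  shifts repeat with period 3: TLT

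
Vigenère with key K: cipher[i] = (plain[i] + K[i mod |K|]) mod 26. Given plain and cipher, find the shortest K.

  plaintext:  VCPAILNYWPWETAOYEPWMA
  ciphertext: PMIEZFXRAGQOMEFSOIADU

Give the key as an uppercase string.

UKTER

  i= 0: P-V = 20 → U
  i= 1: M-C = 10 → K
  i= 2: I-P = 19 → T
  i= 3: E-A =  4 → E
  i= 4: Z-I = 17 → R
  i= 5: F-L = 20 → U
  i= 6: X-N = 10 → K
  i= 7: R-Y = 19 → T
  i= 8: A-W =  4 → E
  i= 9: G-P = 17 → R
  i=10: Q-W = 20 → U
  i=11: O-E = 10 → K
  i=12: M-T = 19 → T
  i=13: E-A =  4 → E
  i=14: F-O = 17 → R
  i=15: S-Y = 20 → U
  i=16: O-E = 10 → K
  i=17: I-P = 19 → T
  i=18: A-W =  4 → E
  i=19: D-M = 17 → R
  i=20: U-A = 20 → U
  shifts repeat with period 5: UKTER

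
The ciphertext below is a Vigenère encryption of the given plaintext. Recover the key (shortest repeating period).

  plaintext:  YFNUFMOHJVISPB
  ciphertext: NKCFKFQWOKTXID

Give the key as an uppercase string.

PFPLFTC

  i= 0: N-Y = 15 → P
  i= 1: K-F =  5 → F
  i= 2: C-N = 15 → P
  i= 3: F-U = 11 → L
  i= 4: K-F =  5 → F
  i= 5: F-M = 19 → T
  i= 6: Q-O =  2 → C
  i= 7: W-H = 15 → P
  i= 8: O-J =  5 → F
  i= 9: K-V = 15 → P
  i=10: T-I = 11 → L
  i=11: X-S =  5 → F
  i=12: I-P = 19 → T
  i=13: D-B =  2 → C
  shifts repeat with period 7: PFPLFTC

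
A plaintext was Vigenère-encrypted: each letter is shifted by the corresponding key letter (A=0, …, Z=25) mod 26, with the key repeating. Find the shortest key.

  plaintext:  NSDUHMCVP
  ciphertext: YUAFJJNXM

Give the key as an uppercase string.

LCX

  i= 0: Y-N = 11 → L
  i= 1: U-S =  2 → C
  i= 2: A-D = 23 → X
  i= 3: F-U = 11 → L
  i= 4: J-H =  2 → C
  i= 5: J-M = 23 → X
  i= 6: N-C = 11 → L
  i= 7: X-V =  2 → C
  i= 8: M-P = 23 → X
  shifts repeat with period 3: LCX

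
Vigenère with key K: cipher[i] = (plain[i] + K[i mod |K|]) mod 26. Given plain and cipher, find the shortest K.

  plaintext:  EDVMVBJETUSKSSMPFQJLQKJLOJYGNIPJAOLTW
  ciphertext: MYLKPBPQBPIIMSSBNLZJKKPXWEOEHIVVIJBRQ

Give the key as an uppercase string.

  i= 0: M-E =  8 → I
  i= 1: Y-D = 21 → V
  i= 2: L-V = 16 → Q
  i= 3: K-M = 24 → Y
  i= 4: P-V = 20 → U
  i= 5: B-B =  0 → A
  i= 6: P-J =  6 → G
  i= 7: Q-E = 12 → M
  i= 8: B-T =  8 → I
  i= 9: P-U = 21 → V
  i=10: I-S = 16 → Q
  i=11: I-K = 24 → Y
  i=12: M-S = 20 → U
  i=13: S-S =  0 → A
  i=14: S-M =  6 → G
  i=15: B-P = 12 → M
  i=16: N-F =  8 → I
  i=17: L-Q = 21 → V
  i=18: Z-J = 16 → Q
  i=19: J-L = 24 → Y
  i=20: K-Q = 20 → U
  i=21: K-K =  0 → A
  i=22: P-J =  6 → G
  i=23: X-L = 12 → M
  i=24: W-O =  8 → I
  i=25: E-J = 21 → V
  i=26: O-Y = 16 → Q
  i=27: E-G = 24 → Y
  i=28: H-N = 20 → U
  i=29: I-I =  0 → A
  i=30: V-P =  6 → G
  i=31: V-J = 12 → M
  i=32: I-A =  8 → I
  i=33: J-O = 21 → V
  i=34: B-L = 16 → Q
  i=35: R-T = 24 → Y
  i=36: Q-W = 20 → U
  shifts repeat with period 8: IVQYUAGM

IVQYUAGM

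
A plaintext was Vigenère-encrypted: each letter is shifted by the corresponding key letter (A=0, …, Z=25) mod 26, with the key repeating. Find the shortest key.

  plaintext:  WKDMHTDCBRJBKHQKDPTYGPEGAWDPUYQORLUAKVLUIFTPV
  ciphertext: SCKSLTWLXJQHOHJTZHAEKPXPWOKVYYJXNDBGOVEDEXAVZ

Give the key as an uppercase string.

WSHGEATJ

  i= 0: S-W = 22 → W
  i= 1: C-K = 18 → S
  i= 2: K-D =  7 → H
  i= 3: S-M =  6 → G
  i= 4: L-H =  4 → E
  i= 5: T-T =  0 → A
  i= 6: W-D = 19 → T
  i= 7: L-C =  9 → J
  i= 8: X-B = 22 → W
  i= 9: J-R = 18 → S
  i=10: Q-J =  7 → H
  i=11: H-B =  6 → G
  i=12: O-K =  4 → E
  i=13: H-H =  0 → A
  i=14: J-Q = 19 → T
  i=15: T-K =  9 → J
  i=16: Z-D = 22 → W
  i=17: H-P = 18 → S
  i=18: A-T =  7 → H
  i=19: E-Y =  6 → G
  i=20: K-G =  4 → E
  i=21: P-P =  0 → A
  i=22: X-E = 19 → T
  i=23: P-G =  9 → J
  i=24: W-A = 22 → W
  i=25: O-W = 18 → S
  i=26: K-D =  7 → H
  i=27: V-P =  6 → G
  i=28: Y-U =  4 → E
  i=29: Y-Y =  0 → A
  i=30: J-Q = 19 → T
  i=31: X-O =  9 → J
  i=32: N-R = 22 → W
  i=33: D-L = 18 → S
  i=34: B-U =  7 → H
  i=35: G-A =  6 → G
  i=36: O-K =  4 → E
  i=37: V-V =  0 → A
  i=38: E-L = 19 → T
  i=39: D-U =  9 → J
  i=40: E-I = 22 → W
  i=41: X-F = 18 → S
  i=42: A-T =  7 → H
  i=43: V-P =  6 → G
  i=44: Z-V =  4 → E
  shifts repeat with period 8: WSHGEATJ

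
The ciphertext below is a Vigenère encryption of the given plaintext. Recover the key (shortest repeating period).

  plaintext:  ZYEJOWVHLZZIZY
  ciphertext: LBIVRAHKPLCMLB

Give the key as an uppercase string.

MDE

  i= 0: L-Z = 12 → M
  i= 1: B-Y =  3 → D
  i= 2: I-E =  4 → E
  i= 3: V-J = 12 → M
  i= 4: R-O =  3 → D
  i= 5: A-W =  4 → E
  i= 6: H-V = 12 → M
  i= 7: K-H =  3 → D
  i= 8: P-L =  4 → E
  i= 9: L-Z = 12 → M
  i=10: C-Z =  3 → D
  i=11: M-I =  4 → E
  i=12: L-Z = 12 → M
  i=13: B-Y =  3 → D
  shifts repeat with period 3: MDE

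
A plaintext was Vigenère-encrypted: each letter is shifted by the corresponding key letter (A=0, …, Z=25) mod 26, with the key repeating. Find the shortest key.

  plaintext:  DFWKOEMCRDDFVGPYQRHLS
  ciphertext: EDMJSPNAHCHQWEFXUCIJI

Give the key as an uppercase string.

BYQZEL

  i= 0: E-D =  1 → B
  i= 1: D-F = 24 → Y
  i= 2: M-W = 16 → Q
  i= 3: J-K = 25 → Z
  i= 4: S-O =  4 → E
  i= 5: P-E = 11 → L
  i= 6: N-M =  1 → B
  i= 7: A-C = 24 → Y
  i= 8: H-R = 16 → Q
  i= 9: C-D = 25 → Z
  i=10: H-D =  4 → E
  i=11: Q-F = 11 → L
  i=12: W-V =  1 → B
  i=13: E-G = 24 → Y
  i=14: F-P = 16 → Q
  i=15: X-Y = 25 → Z
  i=16: U-Q =  4 → E
  i=17: C-R = 11 → L
  i=18: I-H =  1 → B
  i=19: J-L = 24 → Y
  i=20: I-S = 16 → Q
  shifts repeat with period 6: BYQZEL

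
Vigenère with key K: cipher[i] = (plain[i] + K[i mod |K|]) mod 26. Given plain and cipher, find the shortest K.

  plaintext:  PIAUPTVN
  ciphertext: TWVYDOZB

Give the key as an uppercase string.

  i= 0: T-P =  4 → E
  i= 1: W-I = 14 → O
  i= 2: V-A = 21 → V
  i= 3: Y-U =  4 → E
  i= 4: D-P = 14 → O
  i= 5: O-T = 21 → V
  i= 6: Z-V =  4 → E
  i= 7: B-N = 14 → O
  shifts repeat with period 3: EOV

EOV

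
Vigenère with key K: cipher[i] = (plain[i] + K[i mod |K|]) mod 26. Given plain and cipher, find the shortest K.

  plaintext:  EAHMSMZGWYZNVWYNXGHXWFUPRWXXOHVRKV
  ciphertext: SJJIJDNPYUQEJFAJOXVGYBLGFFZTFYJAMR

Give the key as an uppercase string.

  i= 0: S-E = 14 → O
  i= 1: J-A =  9 → J
  i= 2: J-H =  2 → C
  i= 3: I-M = 22 → W
  i= 4: J-S = 17 → R
  i= 5: D-M = 17 → R
  i= 6: N-Z = 14 → O
  i= 7: P-G =  9 → J
  i= 8: Y-W =  2 → C
  i= 9: U-Y = 22 → W
  i=10: Q-Z = 17 → R
  i=11: E-N = 17 → R
  i=12: J-V = 14 → O
  i=13: F-W =  9 → J
  i=14: A-Y =  2 → C
  i=15: J-N = 22 → W
  i=16: O-X = 17 → R
  i=17: X-G = 17 → R
  i=18: V-H = 14 → O
  i=19: G-X =  9 → J
  i=20: Y-W =  2 → C
  i=21: B-F = 22 → W
  i=22: L-U = 17 → R
  i=23: G-P = 17 → R
  i=24: F-R = 14 → O
  i=25: F-W =  9 → J
  i=26: Z-X =  2 → C
  i=27: T-X = 22 → W
  i=28: F-O = 17 → R
  i=29: Y-H = 17 → R
  i=30: J-V = 14 → O
  i=31: A-R =  9 → J
  i=32: M-K =  2 → C
  i=33: R-V = 22 → W
  shifts repeat with period 6: OJCWRR

OJCWRR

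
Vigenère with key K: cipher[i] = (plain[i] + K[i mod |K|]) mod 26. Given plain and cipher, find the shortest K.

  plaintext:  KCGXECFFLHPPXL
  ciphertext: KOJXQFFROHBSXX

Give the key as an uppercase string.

AMD

  i= 0: K-K =  0 → A
  i= 1: O-C = 12 → M
  i= 2: J-G =  3 → D
  i= 3: X-X =  0 → A
  i= 4: Q-E = 12 → M
  i= 5: F-C =  3 → D
  i= 6: F-F =  0 → A
  i= 7: R-F = 12 → M
  i= 8: O-L =  3 → D
  i= 9: H-H =  0 → A
  i=10: B-P = 12 → M
  i=11: S-P =  3 → D
  i=12: X-X =  0 → A
  i=13: X-L = 12 → M
  shifts repeat with period 3: AMD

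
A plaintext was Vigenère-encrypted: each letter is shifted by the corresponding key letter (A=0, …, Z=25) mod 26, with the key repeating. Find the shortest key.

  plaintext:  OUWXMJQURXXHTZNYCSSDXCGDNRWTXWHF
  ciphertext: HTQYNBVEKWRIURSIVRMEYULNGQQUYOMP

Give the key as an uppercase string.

  i= 0: H-O = 19 → T
  i= 1: T-U = 25 → Z
  i= 2: Q-W = 20 → U
  i= 3: Y-X =  1 → B
  i= 4: N-M =  1 → B
  i= 5: B-J = 18 → S
  i= 6: V-Q =  5 → F
  i= 7: E-U = 10 → K
  i= 8: K-R = 19 → T
  i= 9: W-X = 25 → Z
  i=10: R-X = 20 → U
  i=11: I-H =  1 → B
  i=12: U-T =  1 → B
  i=13: R-Z = 18 → S
  i=14: S-N =  5 → F
  i=15: I-Y = 10 → K
  i=16: V-C = 19 → T
  i=17: R-S = 25 → Z
  i=18: M-S = 20 → U
  i=19: E-D =  1 → B
  i=20: Y-X =  1 → B
  i=21: U-C = 18 → S
  i=22: L-G =  5 → F
  i=23: N-D = 10 → K
  i=24: G-N = 19 → T
  i=25: Q-R = 25 → Z
  i=26: Q-W = 20 → U
  i=27: U-T =  1 → B
  i=28: Y-X =  1 → B
  i=29: O-W = 18 → S
  i=30: M-H =  5 → F
  i=31: P-F = 10 → K
  shifts repeat with period 8: TZUBBSFK

TZUBBSFK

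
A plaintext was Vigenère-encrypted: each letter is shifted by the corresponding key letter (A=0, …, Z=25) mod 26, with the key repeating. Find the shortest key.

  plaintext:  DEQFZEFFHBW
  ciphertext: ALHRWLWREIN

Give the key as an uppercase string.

XHRM

  i= 0: A-D = 23 → X
  i= 1: L-E =  7 → H
  i= 2: H-Q = 17 → R
  i= 3: R-F = 12 → M
  i= 4: W-Z = 23 → X
  i= 5: L-E =  7 → H
  i= 6: W-F = 17 → R
  i= 7: R-F = 12 → M
  i= 8: E-H = 23 → X
  i= 9: I-B =  7 → H
  i=10: N-W = 17 → R
  shifts repeat with period 4: XHRM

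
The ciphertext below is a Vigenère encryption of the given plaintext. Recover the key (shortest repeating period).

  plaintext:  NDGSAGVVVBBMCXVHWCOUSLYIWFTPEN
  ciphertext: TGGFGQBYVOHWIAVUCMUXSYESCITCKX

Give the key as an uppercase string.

  i= 0: T-N =  6 → G
  i= 1: G-D =  3 → D
  i= 2: G-G =  0 → A
  i= 3: F-S = 13 → N
  i= 4: G-A =  6 → G
  i= 5: Q-G = 10 → K
  i= 6: B-V =  6 → G
  i= 7: Y-V =  3 → D
  i= 8: V-V =  0 → A
  i= 9: O-B = 13 → N
  i=10: H-B =  6 → G
  i=11: W-M = 10 → K
  i=12: I-C =  6 → G
  i=13: A-X =  3 → D
  i=14: V-V =  0 → A
  i=15: U-H = 13 → N
  i=16: C-W =  6 → G
  i=17: M-C = 10 → K
  i=18: U-O =  6 → G
  i=19: X-U =  3 → D
  i=20: S-S =  0 → A
  i=21: Y-L = 13 → N
  i=22: E-Y =  6 → G
  i=23: S-I = 10 → K
  i=24: C-W =  6 → G
  i=25: I-F =  3 → D
  i=26: T-T =  0 → A
  i=27: C-P = 13 → N
  i=28: K-E =  6 → G
  i=29: X-N = 10 → K
  shifts repeat with period 6: GDANGK

GDANGK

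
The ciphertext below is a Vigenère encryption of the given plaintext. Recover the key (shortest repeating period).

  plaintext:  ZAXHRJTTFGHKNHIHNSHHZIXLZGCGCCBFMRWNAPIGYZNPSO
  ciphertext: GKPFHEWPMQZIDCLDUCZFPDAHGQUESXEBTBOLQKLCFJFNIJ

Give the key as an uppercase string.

  i= 0: G-Z =  7 → H
  i= 1: K-A = 10 → K
  i= 2: P-X = 18 → S
  i= 3: F-H = 24 → Y
  i= 4: H-R = 16 → Q
  i= 5: E-J = 21 → V
  i= 6: W-T =  3 → D
  i= 7: P-T = 22 → W
  i= 8: M-F =  7 → H
  i= 9: Q-G = 10 → K
  i=10: Z-H = 18 → S
  i=11: I-K = 24 → Y
  i=12: D-N = 16 → Q
  i=13: C-H = 21 → V
  i=14: L-I =  3 → D
  i=15: D-H = 22 → W
  i=16: U-N =  7 → H
  i=17: C-S = 10 → K
  i=18: Z-H = 18 → S
  i=19: F-H = 24 → Y
  i=20: P-Z = 16 → Q
  i=21: D-I = 21 → V
  i=22: A-X =  3 → D
  i=23: H-L = 22 → W
  i=24: G-Z =  7 → H
  i=25: Q-G = 10 → K
  i=26: U-C = 18 → S
  i=27: E-G = 24 → Y
  i=28: S-C = 16 → Q
  i=29: X-C = 21 → V
  i=30: E-B =  3 → D
  i=31: B-F = 22 → W
  i=32: T-M =  7 → H
  i=33: B-R = 10 → K
  i=34: O-W = 18 → S
  i=35: L-N = 24 → Y
  i=36: Q-A = 16 → Q
  i=37: K-P = 21 → V
  i=38: L-I =  3 → D
  i=39: C-G = 22 → W
  i=40: F-Y =  7 → H
  i=41: J-Z = 10 → K
  i=42: F-N = 18 → S
  i=43: N-P = 24 → Y
  i=44: I-S = 16 → Q
  i=45: J-O = 21 → V
  shifts repeat with period 8: HKSYQVDW

HKSYQVDW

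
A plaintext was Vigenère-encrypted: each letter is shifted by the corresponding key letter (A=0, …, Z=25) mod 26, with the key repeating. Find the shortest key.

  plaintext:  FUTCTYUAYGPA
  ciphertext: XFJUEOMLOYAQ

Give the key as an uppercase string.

SLQ

  i= 0: X-F = 18 → S
  i= 1: F-U = 11 → L
  i= 2: J-T = 16 → Q
  i= 3: U-C = 18 → S
  i= 4: E-T = 11 → L
  i= 5: O-Y = 16 → Q
  i= 6: M-U = 18 → S
  i= 7: L-A = 11 → L
  i= 8: O-Y = 16 → Q
  i= 9: Y-G = 18 → S
  i=10: A-P = 11 → L
  i=11: Q-A = 16 → Q
  shifts repeat with period 3: SLQ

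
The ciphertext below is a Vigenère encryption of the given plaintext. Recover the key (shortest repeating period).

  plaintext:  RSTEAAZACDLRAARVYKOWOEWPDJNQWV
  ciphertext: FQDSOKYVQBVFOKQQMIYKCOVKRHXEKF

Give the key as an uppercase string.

  i= 0: F-R = 14 → O
  i= 1: Q-S = 24 → Y
  i= 2: D-T = 10 → K
  i= 3: S-E = 14 → O
  i= 4: O-A = 14 → O
  i= 5: K-A = 10 → K
  i= 6: Y-Z = 25 → Z
  i= 7: V-A = 21 → V
  i= 8: Q-C = 14 → O
  i= 9: B-D = 24 → Y
  i=10: V-L = 10 → K
  i=11: F-R = 14 → O
  i=12: O-A = 14 → O
  i=13: K-A = 10 → K
  i=14: Q-R = 25 → Z
  i=15: Q-V = 21 → V
  i=16: M-Y = 14 → O
  i=17: I-K = 24 → Y
  i=18: Y-O = 10 → K
  i=19: K-W = 14 → O
  i=20: C-O = 14 → O
  i=21: O-E = 10 → K
  i=22: V-W = 25 → Z
  i=23: K-P = 21 → V
  i=24: R-D = 14 → O
  i=25: H-J = 24 → Y
  i=26: X-N = 10 → K
  i=27: E-Q = 14 → O
  i=28: K-W = 14 → O
  i=29: F-V = 10 → K
  shifts repeat with period 8: OYKOOKZV

OYKOOKZV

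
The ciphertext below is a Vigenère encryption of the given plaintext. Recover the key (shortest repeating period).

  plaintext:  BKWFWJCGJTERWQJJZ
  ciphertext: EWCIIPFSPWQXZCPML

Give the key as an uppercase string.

DMG

  i= 0: E-B =  3 → D
  i= 1: W-K = 12 → M
  i= 2: C-W =  6 → G
  i= 3: I-F =  3 → D
  i= 4: I-W = 12 → M
  i= 5: P-J =  6 → G
  i= 6: F-C =  3 → D
  i= 7: S-G = 12 → M
  i= 8: P-J =  6 → G
  i= 9: W-T =  3 → D
  i=10: Q-E = 12 → M
  i=11: X-R =  6 → G
  i=12: Z-W =  3 → D
  i=13: C-Q = 12 → M
  i=14: P-J =  6 → G
  i=15: M-J =  3 → D
  i=16: L-Z = 12 → M
  shifts repeat with period 3: DMG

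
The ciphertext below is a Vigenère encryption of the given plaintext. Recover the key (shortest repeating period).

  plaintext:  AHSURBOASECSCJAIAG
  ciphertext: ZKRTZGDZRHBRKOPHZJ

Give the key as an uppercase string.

ZDZZIFPZ

  i= 0: Z-A = 25 → Z
  i= 1: K-H =  3 → D
  i= 2: R-S = 25 → Z
  i= 3: T-U = 25 → Z
  i= 4: Z-R =  8 → I
  i= 5: G-B =  5 → F
  i= 6: D-O = 15 → P
  i= 7: Z-A = 25 → Z
  i= 8: R-S = 25 → Z
  i= 9: H-E =  3 → D
  i=10: B-C = 25 → Z
  i=11: R-S = 25 → Z
  i=12: K-C =  8 → I
  i=13: O-J =  5 → F
  i=14: P-A = 15 → P
  i=15: H-I = 25 → Z
  i=16: Z-A = 25 → Z
  i=17: J-G =  3 → D
  shifts repeat with period 8: ZDZZIFPZ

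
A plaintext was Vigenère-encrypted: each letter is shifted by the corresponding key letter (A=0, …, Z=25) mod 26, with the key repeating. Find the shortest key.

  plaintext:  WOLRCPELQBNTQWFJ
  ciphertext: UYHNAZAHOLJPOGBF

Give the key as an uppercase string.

YKWW

  i= 0: U-W = 24 → Y
  i= 1: Y-O = 10 → K
  i= 2: H-L = 22 → W
  i= 3: N-R = 22 → W
  i= 4: A-C = 24 → Y
  i= 5: Z-P = 10 → K
  i= 6: A-E = 22 → W
  i= 7: H-L = 22 → W
  i= 8: O-Q = 24 → Y
  i= 9: L-B = 10 → K
  i=10: J-N = 22 → W
  i=11: P-T = 22 → W
  i=12: O-Q = 24 → Y
  i=13: G-W = 10 → K
  i=14: B-F = 22 → W
  i=15: F-J = 22 → W
  shifts repeat with period 4: YKWW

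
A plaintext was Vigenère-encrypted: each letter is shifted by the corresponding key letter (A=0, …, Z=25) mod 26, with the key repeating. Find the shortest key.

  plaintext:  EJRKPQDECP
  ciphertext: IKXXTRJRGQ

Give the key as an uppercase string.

  i= 0: I-E =  4 → E
  i= 1: K-J =  1 → B
  i= 2: X-R =  6 → G
  i= 3: X-K = 13 → N
  i= 4: T-P =  4 → E
  i= 5: R-Q =  1 → B
  i= 6: J-D =  6 → G
  i= 7: R-E = 13 → N
  i= 8: G-C =  4 → E
  i= 9: Q-P =  1 → B
  shifts repeat with period 4: EBGN

EBGN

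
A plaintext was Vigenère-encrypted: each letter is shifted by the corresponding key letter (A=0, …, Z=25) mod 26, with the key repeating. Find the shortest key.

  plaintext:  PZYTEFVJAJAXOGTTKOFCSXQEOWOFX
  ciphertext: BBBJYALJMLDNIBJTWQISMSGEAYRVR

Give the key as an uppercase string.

  i= 0: B-P = 12 → M
  i= 1: B-Z =  2 → C
  i= 2: B-Y =  3 → D
  i= 3: J-T = 16 → Q
  i= 4: Y-E = 20 → U
  i= 5: A-F = 21 → V
  i= 6: L-V = 16 → Q
  i= 7: J-J =  0 → A
  i= 8: M-A = 12 → M
  i= 9: L-J =  2 → C
  i=10: D-A =  3 → D
  i=11: N-X = 16 → Q
  i=12: I-O = 20 → U
  i=13: B-G = 21 → V
  i=14: J-T = 16 → Q
  i=15: T-T =  0 → A
  i=16: W-K = 12 → M
  i=17: Q-O =  2 → C
  i=18: I-F =  3 → D
  i=19: S-C = 16 → Q
  i=20: M-S = 20 → U
  i=21: S-X = 21 → V
  i=22: G-Q = 16 → Q
  i=23: E-E =  0 → A
  i=24: A-O = 12 → M
  i=25: Y-W =  2 → C
  i=26: R-O =  3 → D
  i=27: V-F = 16 → Q
  i=28: R-X = 20 → U
  shifts repeat with period 8: MCDQUVQA

MCDQUVQA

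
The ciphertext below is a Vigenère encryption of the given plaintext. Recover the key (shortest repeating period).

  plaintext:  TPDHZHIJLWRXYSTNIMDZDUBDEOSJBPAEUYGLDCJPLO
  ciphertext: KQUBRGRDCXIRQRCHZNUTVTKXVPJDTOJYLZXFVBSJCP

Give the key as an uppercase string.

  i= 0: K-T = 17 → R
  i= 1: Q-P =  1 → B
  i= 2: U-D = 17 → R
  i= 3: B-H = 20 → U
  i= 4: R-Z = 18 → S
  i= 5: G-H = 25 → Z
  i= 6: R-I =  9 → J
  i= 7: D-J = 20 → U
  i= 8: C-L = 17 → R
  i= 9: X-W =  1 → B
  i=10: I-R = 17 → R
  i=11: R-X = 20 → U
  i=12: Q-Y = 18 → S
  i=13: R-S = 25 → Z
  i=14: C-T =  9 → J
  i=15: H-N = 20 → U
  i=16: Z-I = 17 → R
  i=17: N-M =  1 → B
  i=18: U-D = 17 → R
  i=19: T-Z = 20 → U
  i=20: V-D = 18 → S
  i=21: T-U = 25 → Z
  i=22: K-B =  9 → J
  i=23: X-D = 20 → U
  i=24: V-E = 17 → R
  i=25: P-O =  1 → B
  i=26: J-S = 17 → R
  i=27: D-J = 20 → U
  i=28: T-B = 18 → S
  i=29: O-P = 25 → Z
  i=30: J-A =  9 → J
  i=31: Y-E = 20 → U
  i=32: L-U = 17 → R
  i=33: Z-Y =  1 → B
  i=34: X-G = 17 → R
  i=35: F-L = 20 → U
  i=36: V-D = 18 → S
  i=37: B-C = 25 → Z
  i=38: S-J =  9 → J
  i=39: J-P = 20 → U
  i=40: C-L = 17 → R
  i=41: P-O =  1 → B
  shifts repeat with period 8: RBRUSZJU

RBRUSZJU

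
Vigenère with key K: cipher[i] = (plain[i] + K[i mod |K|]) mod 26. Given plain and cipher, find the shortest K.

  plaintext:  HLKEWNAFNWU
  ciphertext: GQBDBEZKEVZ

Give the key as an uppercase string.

  i= 0: G-H = 25 → Z
  i= 1: Q-L =  5 → F
  i= 2: B-K = 17 → R
  i= 3: D-E = 25 → Z
  i= 4: B-W =  5 → F
  i= 5: E-N = 17 → R
  i= 6: Z-A = 25 → Z
  i= 7: K-F =  5 → F
  i= 8: E-N = 17 → R
  i= 9: V-W = 25 → Z
  i=10: Z-U =  5 → F
  shifts repeat with period 3: ZFR

ZFR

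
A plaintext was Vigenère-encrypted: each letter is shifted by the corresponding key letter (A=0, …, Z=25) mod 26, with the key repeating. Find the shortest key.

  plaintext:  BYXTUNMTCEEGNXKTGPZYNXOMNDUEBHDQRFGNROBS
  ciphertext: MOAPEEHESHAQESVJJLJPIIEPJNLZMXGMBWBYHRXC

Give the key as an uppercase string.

  i= 0: M-B = 11 → L
  i= 1: O-Y = 16 → Q
  i= 2: A-X =  3 → D
  i= 3: P-T = 22 → W
  i= 4: E-U = 10 → K
  i= 5: E-N = 17 → R
  i= 6: H-M = 21 → V
  i= 7: E-T = 11 → L
  i= 8: S-C = 16 → Q
  i= 9: H-E =  3 → D
  i=10: A-E = 22 → W
  i=11: Q-G = 10 → K
  i=12: E-N = 17 → R
  i=13: S-X = 21 → V
  i=14: V-K = 11 → L
  i=15: J-T = 16 → Q
  i=16: J-G =  3 → D
  i=17: L-P = 22 → W
  i=18: J-Z = 10 → K
  i=19: P-Y = 17 → R
  i=20: I-N = 21 → V
  i=21: I-X = 11 → L
  i=22: E-O = 16 → Q
  i=23: P-M =  3 → D
  i=24: J-N = 22 → W
  i=25: N-D = 10 → K
  i=26: L-U = 17 → R
  i=27: Z-E = 21 → V
  i=28: M-B = 11 → L
  i=29: X-H = 16 → Q
  i=30: G-D =  3 → D
  i=31: M-Q = 22 → W
  i=32: B-R = 10 → K
  i=33: W-F = 17 → R
  i=34: B-G = 21 → V
  i=35: Y-N = 11 → L
  i=36: H-R = 16 → Q
  i=37: R-O =  3 → D
  i=38: X-B = 22 → W
  i=39: C-S = 10 → K
  shifts repeat with period 7: LQDWKRV

LQDWKRV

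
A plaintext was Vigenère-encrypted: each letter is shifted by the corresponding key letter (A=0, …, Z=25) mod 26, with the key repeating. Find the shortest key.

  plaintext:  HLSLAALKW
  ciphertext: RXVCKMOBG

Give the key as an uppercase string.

KMDR

  i= 0: R-H = 10 → K
  i= 1: X-L = 12 → M
  i= 2: V-S =  3 → D
  i= 3: C-L = 17 → R
  i= 4: K-A = 10 → K
  i= 5: M-A = 12 → M
  i= 6: O-L =  3 → D
  i= 7: B-K = 17 → R
  i= 8: G-W = 10 → K
  shifts repeat with period 4: KMDR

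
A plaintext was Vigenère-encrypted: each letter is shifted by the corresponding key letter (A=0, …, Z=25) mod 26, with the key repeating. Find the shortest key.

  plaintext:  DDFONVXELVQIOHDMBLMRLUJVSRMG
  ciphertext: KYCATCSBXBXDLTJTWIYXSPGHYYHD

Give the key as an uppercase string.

  i= 0: K-D =  7 → H
  i= 1: Y-D = 21 → V
  i= 2: C-F = 23 → X
  i= 3: A-O = 12 → M
  i= 4: T-N =  6 → G
  i= 5: C-V =  7 → H
  i= 6: S-X = 21 → V
  i= 7: B-E = 23 → X
  i= 8: X-L = 12 → M
  i= 9: B-V =  6 → G
  i=10: X-Q =  7 → H
  i=11: D-I = 21 → V
  i=12: L-O = 23 → X
  i=13: T-H = 12 → M
  i=14: J-D =  6 → G
  i=15: T-M =  7 → H
  i=16: W-B = 21 → V
  i=17: I-L = 23 → X
  i=18: Y-M = 12 → M
  i=19: X-R =  6 → G
  i=20: S-L =  7 → H
  i=21: P-U = 21 → V
  i=22: G-J = 23 → X
  i=23: H-V = 12 → M
  i=24: Y-S =  6 → G
  i=25: Y-R =  7 → H
  i=26: H-M = 21 → V
  i=27: D-G = 23 → X
  shifts repeat with period 5: HVXMG

HVXMG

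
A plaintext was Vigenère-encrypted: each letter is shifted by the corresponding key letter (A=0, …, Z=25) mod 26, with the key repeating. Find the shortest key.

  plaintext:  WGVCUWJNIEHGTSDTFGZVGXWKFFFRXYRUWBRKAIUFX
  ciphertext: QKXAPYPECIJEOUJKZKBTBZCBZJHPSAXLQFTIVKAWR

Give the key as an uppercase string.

  i= 0: Q-W = 20 → U
  i= 1: K-G =  4 → E
  i= 2: X-V =  2 → C
  i= 3: A-C = 24 → Y
  i= 4: P-U = 21 → V
  i= 5: Y-W =  2 → C
  i= 6: P-J =  6 → G
  i= 7: E-N = 17 → R
  i= 8: C-I = 20 → U
  i= 9: I-E =  4 → E
  i=10: J-H =  2 → C
  i=11: E-G = 24 → Y
  i=12: O-T = 21 → V
  i=13: U-S =  2 → C
  i=14: J-D =  6 → G
  i=15: K-T = 17 → R
  i=16: Z-F = 20 → U
  i=17: K-G =  4 → E
  i=18: B-Z =  2 → C
  i=19: T-V = 24 → Y
  i=20: B-G = 21 → V
  i=21: Z-X =  2 → C
  i=22: C-W =  6 → G
  i=23: B-K = 17 → R
  i=24: Z-F = 20 → U
  i=25: J-F =  4 → E
  i=26: H-F =  2 → C
  i=27: P-R = 24 → Y
  i=28: S-X = 21 → V
  i=29: A-Y =  2 → C
  i=30: X-R =  6 → G
  i=31: L-U = 17 → R
  i=32: Q-W = 20 → U
  i=33: F-B =  4 → E
  i=34: T-R =  2 → C
  i=35: I-K = 24 → Y
  i=36: V-A = 21 → V
  i=37: K-I =  2 → C
  i=38: A-U =  6 → G
  i=39: W-F = 17 → R
  i=40: R-X = 20 → U
  shifts repeat with period 8: UECYVCGR

UECYVCGR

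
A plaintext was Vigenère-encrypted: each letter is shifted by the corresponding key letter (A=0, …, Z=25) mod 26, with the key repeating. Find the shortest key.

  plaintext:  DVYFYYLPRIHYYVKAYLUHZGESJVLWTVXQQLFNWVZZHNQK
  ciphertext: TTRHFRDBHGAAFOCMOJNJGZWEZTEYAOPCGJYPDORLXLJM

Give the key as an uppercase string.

QYTCHTSM

  i= 0: T-D = 16 → Q
  i= 1: T-V = 24 → Y
  i= 2: R-Y = 19 → T
  i= 3: H-F =  2 → C
  i= 4: F-Y =  7 → H
  i= 5: R-Y = 19 → T
  i= 6: D-L = 18 → S
  i= 7: B-P = 12 → M
  i= 8: H-R = 16 → Q
  i= 9: G-I = 24 → Y
  i=10: A-H = 19 → T
  i=11: A-Y =  2 → C
  i=12: F-Y =  7 → H
  i=13: O-V = 19 → T
  i=14: C-K = 18 → S
  i=15: M-A = 12 → M
  i=16: O-Y = 16 → Q
  i=17: J-L = 24 → Y
  i=18: N-U = 19 → T
  i=19: J-H =  2 → C
  i=20: G-Z =  7 → H
  i=21: Z-G = 19 → T
  i=22: W-E = 18 → S
  i=23: E-S = 12 → M
  i=24: Z-J = 16 → Q
  i=25: T-V = 24 → Y
  i=26: E-L = 19 → T
  i=27: Y-W =  2 → C
  i=28: A-T =  7 → H
  i=29: O-V = 19 → T
  i=30: P-X = 18 → S
  i=31: C-Q = 12 → M
  i=32: G-Q = 16 → Q
  i=33: J-L = 24 → Y
  i=34: Y-F = 19 → T
  i=35: P-N =  2 → C
  i=36: D-W =  7 → H
  i=37: O-V = 19 → T
  i=38: R-Z = 18 → S
  i=39: L-Z = 12 → M
  i=40: X-H = 16 → Q
  i=41: L-N = 24 → Y
  i=42: J-Q = 19 → T
  i=43: M-K =  2 → C
  shifts repeat with period 8: QYTCHTSM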